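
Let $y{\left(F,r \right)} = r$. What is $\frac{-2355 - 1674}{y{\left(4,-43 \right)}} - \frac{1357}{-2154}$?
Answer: $\frac{8736817}{92622} \approx 94.328$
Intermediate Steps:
$\frac{-2355 - 1674}{y{\left(4,-43 \right)}} - \frac{1357}{-2154} = \frac{-2355 - 1674}{-43} - \frac{1357}{-2154} = \left(-4029\right) \left(- \frac{1}{43}\right) - - \frac{1357}{2154} = \frac{4029}{43} + \frac{1357}{2154} = \frac{8736817}{92622}$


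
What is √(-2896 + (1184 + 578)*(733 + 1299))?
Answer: 4*√223593 ≈ 1891.4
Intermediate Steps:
√(-2896 + (1184 + 578)*(733 + 1299)) = √(-2896 + 1762*2032) = √(-2896 + 3580384) = √3577488 = 4*√223593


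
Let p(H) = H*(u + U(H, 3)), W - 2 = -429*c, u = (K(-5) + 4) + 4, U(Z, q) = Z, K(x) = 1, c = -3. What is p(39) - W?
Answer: 583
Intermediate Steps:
u = 9 (u = (1 + 4) + 4 = 5 + 4 = 9)
W = 1289 (W = 2 - 429*(-3) = 2 + 1287 = 1289)
p(H) = H*(9 + H)
p(39) - W = 39*(9 + 39) - 1*1289 = 39*48 - 1289 = 1872 - 1289 = 583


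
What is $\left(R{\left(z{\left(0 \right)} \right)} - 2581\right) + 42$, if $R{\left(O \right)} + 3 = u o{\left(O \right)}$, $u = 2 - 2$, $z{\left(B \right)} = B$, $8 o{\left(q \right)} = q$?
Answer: $-2542$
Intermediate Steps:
$o{\left(q \right)} = \frac{q}{8}$
$u = 0$ ($u = 2 - 2 = 0$)
$R{\left(O \right)} = -3$ ($R{\left(O \right)} = -3 + 0 \frac{O}{8} = -3 + 0 = -3$)
$\left(R{\left(z{\left(0 \right)} \right)} - 2581\right) + 42 = \left(-3 - 2581\right) + 42 = -2584 + 42 = -2542$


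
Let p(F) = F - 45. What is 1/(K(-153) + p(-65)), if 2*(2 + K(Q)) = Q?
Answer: -2/377 ≈ -0.0053050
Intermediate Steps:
p(F) = -45 + F
K(Q) = -2 + Q/2
1/(K(-153) + p(-65)) = 1/((-2 + (1/2)*(-153)) + (-45 - 65)) = 1/((-2 - 153/2) - 110) = 1/(-157/2 - 110) = 1/(-377/2) = -2/377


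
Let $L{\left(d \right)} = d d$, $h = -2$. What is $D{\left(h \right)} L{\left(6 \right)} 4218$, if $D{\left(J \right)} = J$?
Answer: $-303696$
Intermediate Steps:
$L{\left(d \right)} = d^{2}$
$D{\left(h \right)} L{\left(6 \right)} 4218 = - 2 \cdot 6^{2} \cdot 4218 = \left(-2\right) 36 \cdot 4218 = \left(-72\right) 4218 = -303696$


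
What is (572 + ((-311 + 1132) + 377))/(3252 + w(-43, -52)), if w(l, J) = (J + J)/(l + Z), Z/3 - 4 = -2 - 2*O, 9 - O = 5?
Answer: 915/1682 ≈ 0.54399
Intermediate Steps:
O = 4 (O = 9 - 1*5 = 9 - 5 = 4)
Z = -18 (Z = 12 + 3*(-2 - 2*4) = 12 + 3*(-2 - 8) = 12 + 3*(-10) = 12 - 30 = -18)
w(l, J) = 2*J/(-18 + l) (w(l, J) = (J + J)/(l - 18) = (2*J)/(-18 + l) = 2*J/(-18 + l))
(572 + ((-311 + 1132) + 377))/(3252 + w(-43, -52)) = (572 + ((-311 + 1132) + 377))/(3252 + 2*(-52)/(-18 - 43)) = (572 + (821 + 377))/(3252 + 2*(-52)/(-61)) = (572 + 1198)/(3252 + 2*(-52)*(-1/61)) = 1770/(3252 + 104/61) = 1770/(198476/61) = 1770*(61/198476) = 915/1682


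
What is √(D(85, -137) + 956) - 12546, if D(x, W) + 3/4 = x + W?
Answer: -12546 + √3613/2 ≈ -12516.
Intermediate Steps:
D(x, W) = -¾ + W + x (D(x, W) = -¾ + (x + W) = -¾ + (W + x) = -¾ + W + x)
√(D(85, -137) + 956) - 12546 = √((-¾ - 137 + 85) + 956) - 12546 = √(-211/4 + 956) - 12546 = √(3613/4) - 12546 = √3613/2 - 12546 = -12546 + √3613/2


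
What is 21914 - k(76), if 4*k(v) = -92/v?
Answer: 1665487/76 ≈ 21914.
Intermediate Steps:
k(v) = -23/v (k(v) = (-92/v)/4 = -23/v)
21914 - k(76) = 21914 - (-23)/76 = 21914 - 1*(-23/76) = 21914 + 23/76 = 1665487/76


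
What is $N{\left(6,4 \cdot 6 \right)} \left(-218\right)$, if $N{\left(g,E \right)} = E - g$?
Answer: $-3924$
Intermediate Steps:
$N{\left(6,4 \cdot 6 \right)} \left(-218\right) = \left(4 \cdot 6 - 6\right) \left(-218\right) = \left(24 - 6\right) \left(-218\right) = 18 \left(-218\right) = -3924$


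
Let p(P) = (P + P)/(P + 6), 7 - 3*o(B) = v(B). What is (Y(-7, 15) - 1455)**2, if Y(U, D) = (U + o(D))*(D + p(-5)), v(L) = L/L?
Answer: 2190400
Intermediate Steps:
v(L) = 1
o(B) = 2 (o(B) = 7/3 - 1/3*1 = 7/3 - 1/3 = 2)
p(P) = 2*P/(6 + P) (p(P) = (2*P)/(6 + P) = 2*P/(6 + P))
Y(U, D) = (-10 + D)*(2 + U) (Y(U, D) = (U + 2)*(D + 2*(-5)/(6 - 5)) = (2 + U)*(D + 2*(-5)/1) = (2 + U)*(D + 2*(-5)*1) = (2 + U)*(D - 10) = (2 + U)*(-10 + D) = (-10 + D)*(2 + U))
(Y(-7, 15) - 1455)**2 = ((-20 - 10*(-7) + 2*15 + 15*(-7)) - 1455)**2 = ((-20 + 70 + 30 - 105) - 1455)**2 = (-25 - 1455)**2 = (-1480)**2 = 2190400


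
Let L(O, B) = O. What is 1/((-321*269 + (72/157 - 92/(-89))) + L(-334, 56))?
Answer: -13973/1211200707 ≈ -1.1536e-5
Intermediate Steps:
1/((-321*269 + (72/157 - 92/(-89))) + L(-334, 56)) = 1/((-321*269 + (72/157 - 92/(-89))) - 334) = 1/((-86349 + (72*(1/157) - 92*(-1/89))) - 334) = 1/((-86349 + (72/157 + 92/89)) - 334) = 1/((-86349 + 20852/13973) - 334) = 1/(-1206533725/13973 - 334) = 1/(-1211200707/13973) = -13973/1211200707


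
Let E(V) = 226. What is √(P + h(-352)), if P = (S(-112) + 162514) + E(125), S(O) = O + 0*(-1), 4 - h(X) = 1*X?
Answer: 2*√40746 ≈ 403.71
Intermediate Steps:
h(X) = 4 - X
S(O) = O (S(O) = O + 0 = O)
P = 162628 (P = (-112 + 162514) + 226 = 162402 + 226 = 162628)
√(P + h(-352)) = √(162628 + (4 - 1*(-352))) = √(162628 + (4 + 352)) = √(162628 + 356) = √162984 = 2*√40746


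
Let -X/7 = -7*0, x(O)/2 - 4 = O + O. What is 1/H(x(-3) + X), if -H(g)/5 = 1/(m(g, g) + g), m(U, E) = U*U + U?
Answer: -8/5 ≈ -1.6000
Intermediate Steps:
x(O) = 8 + 4*O (x(O) = 8 + 2*(O + O) = 8 + 2*(2*O) = 8 + 4*O)
X = 0 (X = -(-49)*0 = -7*0 = 0)
m(U, E) = U + U² (m(U, E) = U² + U = U + U²)
H(g) = -5/(g + g*(1 + g)) (H(g) = -5/(g*(1 + g) + g) = -5/(g + g*(1 + g)))
1/H(x(-3) + X) = 1/(-5/(((8 + 4*(-3)) + 0)*(2 + ((8 + 4*(-3)) + 0)))) = 1/(-5/(((8 - 12) + 0)*(2 + ((8 - 12) + 0)))) = 1/(-5/((-4 + 0)*(2 + (-4 + 0)))) = 1/(-5/(-4*(2 - 4))) = 1/(-5*(-¼)/(-2)) = 1/(-5*(-¼)*(-½)) = 1/(-5/8) = -8/5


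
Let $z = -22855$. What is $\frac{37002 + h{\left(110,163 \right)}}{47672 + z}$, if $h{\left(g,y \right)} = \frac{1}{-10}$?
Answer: $\frac{28463}{19090} \approx 1.491$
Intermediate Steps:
$h{\left(g,y \right)} = - \frac{1}{10}$
$\frac{37002 + h{\left(110,163 \right)}}{47672 + z} = \frac{37002 - \frac{1}{10}}{47672 - 22855} = \frac{370019}{10 \cdot 24817} = \frac{370019}{10} \cdot \frac{1}{24817} = \frac{28463}{19090}$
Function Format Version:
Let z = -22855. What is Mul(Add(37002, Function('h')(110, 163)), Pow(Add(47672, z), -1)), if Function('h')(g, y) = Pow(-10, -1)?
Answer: Rational(28463, 19090) ≈ 1.4910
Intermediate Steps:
Function('h')(g, y) = Rational(-1, 10)
Mul(Add(37002, Function('h')(110, 163)), Pow(Add(47672, z), -1)) = Mul(Add(37002, Rational(-1, 10)), Pow(Add(47672, -22855), -1)) = Mul(Rational(370019, 10), Pow(24817, -1)) = Mul(Rational(370019, 10), Rational(1, 24817)) = Rational(28463, 19090)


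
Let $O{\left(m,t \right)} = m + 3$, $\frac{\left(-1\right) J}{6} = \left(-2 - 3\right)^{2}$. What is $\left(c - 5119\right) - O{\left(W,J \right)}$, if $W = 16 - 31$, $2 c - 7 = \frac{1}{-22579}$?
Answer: $- \frac{115231927}{22579} \approx -5103.5$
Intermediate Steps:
$c = \frac{79026}{22579}$ ($c = \frac{7}{2} + \frac{1}{2 \left(-22579\right)} = \frac{7}{2} + \frac{1}{2} \left(- \frac{1}{22579}\right) = \frac{7}{2} - \frac{1}{45158} = \frac{79026}{22579} \approx 3.5$)
$J = -150$ ($J = - 6 \left(-2 - 3\right)^{2} = - 6 \left(-5\right)^{2} = \left(-6\right) 25 = -150$)
$W = -15$ ($W = 16 - 31 = -15$)
$O{\left(m,t \right)} = 3 + m$
$\left(c - 5119\right) - O{\left(W,J \right)} = \left(\frac{79026}{22579} - 5119\right) - \left(3 - 15\right) = - \frac{115502875}{22579} - -12 = - \frac{115502875}{22579} + 12 = - \frac{115231927}{22579}$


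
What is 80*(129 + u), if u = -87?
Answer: 3360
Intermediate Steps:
80*(129 + u) = 80*(129 - 87) = 80*42 = 3360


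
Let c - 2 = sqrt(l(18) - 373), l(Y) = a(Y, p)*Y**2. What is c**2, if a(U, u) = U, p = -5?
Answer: (2 + sqrt(5459))**2 ≈ 5758.5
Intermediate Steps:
l(Y) = Y**3 (l(Y) = Y*Y**2 = Y**3)
c = 2 + sqrt(5459) (c = 2 + sqrt(18**3 - 373) = 2 + sqrt(5832 - 373) = 2 + sqrt(5459) ≈ 75.885)
c**2 = (2 + sqrt(5459))**2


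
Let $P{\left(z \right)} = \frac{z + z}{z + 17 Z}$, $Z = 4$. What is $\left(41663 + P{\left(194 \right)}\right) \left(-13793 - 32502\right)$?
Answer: $- \frac{252680285865}{131} \approx -1.9289 \cdot 10^{9}$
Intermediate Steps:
$P{\left(z \right)} = \frac{2 z}{68 + z}$ ($P{\left(z \right)} = \frac{z + z}{z + 17 \cdot 4} = \frac{2 z}{z + 68} = \frac{2 z}{68 + z}$)
$\left(41663 + P{\left(194 \right)}\right) \left(-13793 - 32502\right) = \left(41663 + 2 \cdot 194 \frac{1}{68 + 194}\right) \left(-13793 - 32502\right) = \left(41663 + 2 \cdot 194 \cdot \frac{1}{262}\right) \left(-46295\right) = \left(41663 + \frac{194}{131}\right) \left(-46295\right) = \frac{5458047}{131} \left(-46295\right) = - \frac{252680285865}{131}$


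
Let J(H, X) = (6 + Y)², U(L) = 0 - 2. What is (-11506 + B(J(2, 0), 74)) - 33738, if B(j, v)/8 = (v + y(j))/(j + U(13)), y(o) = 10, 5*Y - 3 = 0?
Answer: -46991716/1039 ≈ -45228.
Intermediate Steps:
Y = ⅗ (Y = ⅗ + (⅕)*0 = ⅗ + 0 = ⅗ ≈ 0.60000)
U(L) = -2
J(H, X) = 1089/25 (J(H, X) = (6 + ⅗)² = (33/5)² = 1089/25)
B(j, v) = 8*(10 + v)/(-2 + j) (B(j, v) = 8*((v + 10)/(j - 2)) = 8*((10 + v)/(-2 + j)) = 8*(10 + v)/(-2 + j))
(-11506 + B(J(2, 0), 74)) - 33738 = (-11506 + 8*(10 + 74)/(-2 + 1089/25)) - 33738 = (-11506 + 8*84/(1039/25)) - 33738 = (-11506 + 8*(25/1039)*84) - 33738 = (-11506 + 16800/1039) - 33738 = -11937934/1039 - 33738 = -46991716/1039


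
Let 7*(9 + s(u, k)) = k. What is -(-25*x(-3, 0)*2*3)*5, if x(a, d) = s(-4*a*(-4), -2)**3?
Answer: -205968750/343 ≈ -6.0049e+5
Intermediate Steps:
s(u, k) = -9 + k/7
x(a, d) = -274625/343 (x(a, d) = (-9 + (1/7)*(-2))**3 = (-9 - 2/7)**3 = (-65/7)**3 = -274625/343)
-(-25*x(-3, 0)*2*3)*5 = -(-25*(-274625/343*2)*3)*5 = -(-(-13731250)*3/343)*5 = -(-25*(-1647750/343))*5 = -41193750*5/343 = -1*205968750/343 = -205968750/343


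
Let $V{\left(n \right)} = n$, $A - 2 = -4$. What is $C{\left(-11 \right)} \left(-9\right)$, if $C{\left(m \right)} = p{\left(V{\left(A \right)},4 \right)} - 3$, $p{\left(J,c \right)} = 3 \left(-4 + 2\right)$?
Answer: $81$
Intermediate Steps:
$A = -2$ ($A = 2 - 4 = -2$)
$p{\left(J,c \right)} = -6$ ($p{\left(J,c \right)} = 3 \left(-2\right) = -6$)
$C{\left(m \right)} = -9$ ($C{\left(m \right)} = -6 - 3 = -9$)
$C{\left(-11 \right)} \left(-9\right) = \left(-9\right) \left(-9\right) = 81$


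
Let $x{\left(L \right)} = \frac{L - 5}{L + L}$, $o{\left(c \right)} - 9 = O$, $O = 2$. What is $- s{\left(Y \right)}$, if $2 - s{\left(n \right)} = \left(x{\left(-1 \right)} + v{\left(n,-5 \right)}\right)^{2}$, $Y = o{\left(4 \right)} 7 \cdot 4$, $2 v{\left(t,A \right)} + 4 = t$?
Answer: $24023$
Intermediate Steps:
$o{\left(c \right)} = 11$ ($o{\left(c \right)} = 9 + 2 = 11$)
$x{\left(L \right)} = \frac{-5 + L}{2 L}$
$v{\left(t,A \right)} = -2 + \frac{t}{2}$
$Y = 308$ ($Y = 11 \cdot 7 \cdot 4 = 77 \cdot 4 = 308$)
$s{\left(n \right)} = 2 - \left(1 + \frac{n}{2}\right)^{2}$ ($s{\left(n \right)} = 2 - \left(\frac{-5 - 1}{2 \left(-1\right)} + \left(-2 + \frac{n}{2}\right)\right)^{2} = 2 - \left(\frac{1}{2} \left(-1\right) \left(-6\right) + \left(-2 + \frac{n}{2}\right)\right)^{2} = 2 - \left(3 + \left(-2 + \frac{n}{2}\right)\right)^{2} = 2 - \left(1 + \frac{n}{2}\right)^{2}$)
$- s{\left(Y \right)} = - (2 - \frac{\left(2 + 308\right)^{2}}{4}) = - (2 - \frac{310^{2}}{4}) = - (2 - 24025) = \left(-1\right) \left(-24023\right) = 24023$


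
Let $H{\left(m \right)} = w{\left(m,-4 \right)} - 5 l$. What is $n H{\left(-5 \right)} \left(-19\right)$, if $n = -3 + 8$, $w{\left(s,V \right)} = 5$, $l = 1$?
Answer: $0$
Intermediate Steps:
$n = 5$
$H{\left(m \right)} = 0$ ($H{\left(m \right)} = 5 - 5 = 0$)
$n H{\left(-5 \right)} \left(-19\right) = 5 \cdot 0 \left(-19\right) = 0 \left(-19\right) = 0$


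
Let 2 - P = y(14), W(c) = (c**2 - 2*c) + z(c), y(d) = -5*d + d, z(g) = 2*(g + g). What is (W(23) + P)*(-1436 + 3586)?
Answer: 1360950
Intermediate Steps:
z(g) = 4*g (z(g) = 2*(2*g) = 4*g)
y(d) = -4*d
W(c) = c**2 + 2*c (W(c) = (c**2 - 2*c) + 4*c = c**2 + 2*c)
P = 58 (P = 2 - (-4)*14 = 2 - 1*(-56) = 2 + 56 = 58)
(W(23) + P)*(-1436 + 3586) = (23*(2 + 23) + 58)*(-1436 + 3586) = (23*25 + 58)*2150 = (575 + 58)*2150 = 633*2150 = 1360950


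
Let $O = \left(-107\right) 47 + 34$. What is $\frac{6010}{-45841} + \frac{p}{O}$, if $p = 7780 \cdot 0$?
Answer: $- \frac{6010}{45841} \approx -0.13111$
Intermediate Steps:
$p = 0$
$O = -4995$ ($O = -5029 + 34 = -4995$)
$\frac{6010}{-45841} + \frac{p}{O} = \frac{6010}{-45841} + \frac{0}{-4995} = 6010 \left(- \frac{1}{45841}\right) + 0 \left(- \frac{1}{4995}\right) = - \frac{6010}{45841} + 0 = - \frac{6010}{45841}$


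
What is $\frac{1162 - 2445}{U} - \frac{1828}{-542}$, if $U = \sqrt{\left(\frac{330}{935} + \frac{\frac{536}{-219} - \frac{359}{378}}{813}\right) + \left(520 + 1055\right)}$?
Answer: $\frac{914}{271} - \frac{11547 \sqrt{2828785069641401654}}{600801271451} \approx -28.952$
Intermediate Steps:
$U = \frac{\sqrt{2828785069641401654}}{42375186}$ ($U = \sqrt{\left(330 \cdot \frac{1}{935} + \left(536 \left(- \frac{1}{219}\right) - \frac{359}{378}\right) \frac{1}{813}\right) + 1575} = \sqrt{\left(\frac{6}{17} + \left(- \frac{536}{219} - \frac{359}{378}\right) \frac{1}{813}\right) + 1575} = \sqrt{\left(\frac{6}{17} - \frac{93743}{22433922}\right) + 1575} = \sqrt{\frac{133009901}{381376674} + 1575} = \sqrt{\frac{600801271451}{381376674}} = \frac{\sqrt{2828785069641401654}}{42375186} \approx 39.691$)
$\frac{1162 - 2445}{U} - \frac{1828}{-542} = \frac{1162 - 2445}{\frac{1}{42375186} \sqrt{2828785069641401654}} - \frac{1828}{-542} = \left(1162 - 2445\right) \frac{9 \sqrt{2828785069641401654}}{600801271451} - - \frac{914}{271} = - 1283 \frac{9 \sqrt{2828785069641401654}}{600801271451} + \frac{914}{271} = - \frac{11547 \sqrt{2828785069641401654}}{600801271451} + \frac{914}{271} = \frac{914}{271} - \frac{11547 \sqrt{2828785069641401654}}{600801271451}$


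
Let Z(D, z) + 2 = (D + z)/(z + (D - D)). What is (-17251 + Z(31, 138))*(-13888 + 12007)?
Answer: 1492727115/46 ≈ 3.2451e+7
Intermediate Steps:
Z(D, z) = -2 + (D + z)/z (Z(D, z) = -2 + (D + z)/(z + (D - D)) = -2 + (D + z)/(z + 0) = -2 + (D + z)/z)
(-17251 + Z(31, 138))*(-13888 + 12007) = (-17251 + (31 - 1*138)/138)*(-13888 + 12007) = (-17251 + (31 - 138)/138)*(-1881) = (-17251 + (1/138)*(-107))*(-1881) = (-17251 - 107/138)*(-1881) = -2380745/138*(-1881) = 1492727115/46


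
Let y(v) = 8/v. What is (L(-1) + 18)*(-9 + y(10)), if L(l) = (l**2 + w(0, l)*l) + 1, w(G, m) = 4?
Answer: -656/5 ≈ -131.20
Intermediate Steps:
L(l) = 1 + l**2 + 4*l (L(l) = (l**2 + 4*l) + 1 = 1 + l**2 + 4*l)
(L(-1) + 18)*(-9 + y(10)) = ((1 + (-1)**2 + 4*(-1)) + 18)*(-9 + 8/10) = ((1 + 1 - 4) + 18)*(-9 + 8*(1/10)) = (-2 + 18)*(-9 + 4/5) = 16*(-41/5) = -656/5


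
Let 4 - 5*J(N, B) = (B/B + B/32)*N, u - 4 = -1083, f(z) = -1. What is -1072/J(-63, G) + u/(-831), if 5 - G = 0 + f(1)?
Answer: -69905941/1047891 ≈ -66.711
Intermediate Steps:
u = -1079 (u = 4 - 1083 = -1079)
G = 6 (G = 5 - (0 - 1) = 5 - 1*(-1) = 5 + 1 = 6)
J(N, B) = ⅘ - N*(1 + B/32)/5 (J(N, B) = ⅘ - (B/B + B/32)*N/5 = ⅘ - (1 + B*(1/32))*N/5 = ⅘ - (1 + B/32)*N/5 = ⅘ - N*(1 + B/32)/5)
-1072/J(-63, G) + u/(-831) = -1072/(⅘ - ⅕*(-63) - 1/160*6*(-63)) - 1079/(-831) = -1072/(⅘ + 63/5 + 189/80) - 1079*(-1/831) = -1072/1261/80 + 1079/831 = -1072*80/1261 + 1079/831 = -85760/1261 + 1079/831 = -69905941/1047891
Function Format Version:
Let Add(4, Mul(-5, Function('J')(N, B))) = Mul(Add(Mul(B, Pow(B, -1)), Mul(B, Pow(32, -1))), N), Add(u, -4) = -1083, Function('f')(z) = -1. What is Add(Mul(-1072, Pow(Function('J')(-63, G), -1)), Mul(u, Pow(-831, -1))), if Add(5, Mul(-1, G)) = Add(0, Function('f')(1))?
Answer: Rational(-69905941, 1047891) ≈ -66.711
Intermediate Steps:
u = -1079 (u = Add(4, -1083) = -1079)
G = 6 (G = Add(5, Mul(-1, Add(0, -1))) = Add(5, Mul(-1, -1)) = Add(5, 1) = 6)
Function('J')(N, B) = Add(Rational(4, 5), Mul(Rational(-1, 5), N, Add(1, Mul(Rational(1, 32), B)))) (Function('J')(N, B) = Add(Rational(4, 5), Mul(Rational(-1, 5), Mul(Add(Mul(B, Pow(B, -1)), Mul(B, Pow(32, -1))), N))) = Add(Rational(4, 5), Mul(Rational(-1, 5), Mul(Add(1, Mul(B, Rational(1, 32))), N))) = Add(Rational(4, 5), Mul(Rational(-1, 5), Mul(Add(1, Mul(Rational(1, 32), B)), N))) = Add(Rational(4, 5), Mul(Rational(-1, 5), Mul(N, Add(1, Mul(Rational(1, 32), B))))) = Add(Rational(4, 5), Mul(Rational(-1, 5), N, Add(1, Mul(Rational(1, 32), B)))))
Add(Mul(-1072, Pow(Function('J')(-63, G), -1)), Mul(u, Pow(-831, -1))) = Add(Mul(-1072, Pow(Add(Rational(4, 5), Mul(Rational(-1, 5), -63), Mul(Rational(-1, 160), 6, -63)), -1)), Mul(-1079, Pow(-831, -1))) = Add(Mul(-1072, Pow(Add(Rational(4, 5), Rational(63, 5), Rational(189, 80)), -1)), Mul(-1079, Rational(-1, 831))) = Add(Mul(-1072, Pow(Rational(1261, 80), -1)), Rational(1079, 831)) = Add(Mul(-1072, Rational(80, 1261)), Rational(1079, 831)) = Add(Rational(-85760, 1261), Rational(1079, 831)) = Rational(-69905941, 1047891)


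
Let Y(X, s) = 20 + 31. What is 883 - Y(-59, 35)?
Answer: 832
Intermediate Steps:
Y(X, s) = 51
883 - Y(-59, 35) = 883 - 1*51 = 883 - 51 = 832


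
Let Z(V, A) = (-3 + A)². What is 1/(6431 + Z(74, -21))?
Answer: 1/7007 ≈ 0.00014271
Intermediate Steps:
1/(6431 + Z(74, -21)) = 1/(6431 + (-3 - 21)²) = 1/(6431 + (-24)²) = 1/(6431 + 576) = 1/7007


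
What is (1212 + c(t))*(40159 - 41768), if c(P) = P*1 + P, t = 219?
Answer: -2654850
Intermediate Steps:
c(P) = 2*P (c(P) = P + P = 2*P)
(1212 + c(t))*(40159 - 41768) = (1212 + 2*219)*(40159 - 41768) = (1212 + 438)*(-1609) = 1650*(-1609) = -2654850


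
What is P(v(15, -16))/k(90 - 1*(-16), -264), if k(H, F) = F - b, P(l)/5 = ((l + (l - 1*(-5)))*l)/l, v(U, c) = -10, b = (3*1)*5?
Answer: 25/93 ≈ 0.26882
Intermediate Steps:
b = 15 (b = 3*5 = 15)
P(l) = 25 + 10*l (P(l) = 5*(((l + (l - 1*(-5)))*l)/l) = 5*(((l + (l + 5))*l)/l) = 5*(((l + (5 + l))*l)/l) = 5*(((5 + 2*l)*l)/l) = 5*((l*(5 + 2*l))/l) = 5*(5 + 2*l) = 25 + 10*l)
k(H, F) = -15 + F (k(H, F) = F - 1*15 = F - 15 = -15 + F)
P(v(15, -16))/k(90 - 1*(-16), -264) = (25 + 10*(-10))/(-15 - 264) = (25 - 100)/(-279) = -75*(-1/279) = 25/93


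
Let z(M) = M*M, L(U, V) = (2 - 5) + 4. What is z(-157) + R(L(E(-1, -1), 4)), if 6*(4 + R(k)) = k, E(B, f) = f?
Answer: 147871/6 ≈ 24645.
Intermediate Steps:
L(U, V) = 1 (L(U, V) = -3 + 4 = 1)
z(M) = M**2
R(k) = -4 + k/6
z(-157) + R(L(E(-1, -1), 4)) = (-157)**2 + (-4 + (1/6)*1) = 24649 + (-4 + 1/6) = 24649 - 23/6 = 147871/6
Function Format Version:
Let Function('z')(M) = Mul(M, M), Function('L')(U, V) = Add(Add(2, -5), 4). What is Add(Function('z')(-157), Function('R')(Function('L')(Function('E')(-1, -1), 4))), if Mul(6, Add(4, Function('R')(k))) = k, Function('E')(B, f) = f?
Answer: Rational(147871, 6) ≈ 24645.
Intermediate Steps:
Function('L')(U, V) = 1 (Function('L')(U, V) = Add(-3, 4) = 1)
Function('z')(M) = Pow(M, 2)
Function('R')(k) = Add(-4, Mul(Rational(1, 6), k))
Add(Function('z')(-157), Function('R')(Function('L')(Function('E')(-1, -1), 4))) = Add(Pow(-157, 2), Add(-4, Mul(Rational(1, 6), 1))) = Add(24649, Add(-4, Rational(1, 6))) = Add(24649, Rational(-23, 6)) = Rational(147871, 6)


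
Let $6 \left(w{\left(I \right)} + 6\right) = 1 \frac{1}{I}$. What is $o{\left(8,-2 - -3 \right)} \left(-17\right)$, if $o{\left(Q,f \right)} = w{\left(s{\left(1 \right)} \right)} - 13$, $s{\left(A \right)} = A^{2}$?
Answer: $\frac{1921}{6} \approx 320.17$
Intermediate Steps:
$w{\left(I \right)} = -6 + \frac{1}{6 I}$ ($w{\left(I \right)} = -6 + \frac{1 \frac{1}{I}}{6} = -6 + \frac{1}{6 I}$)
$o{\left(Q,f \right)} = - \frac{113}{6}$ ($o{\left(Q,f \right)} = \left(-6 + \frac{1}{6 \cdot 1^{2}}\right) - 13 = \left(-6 + \frac{1}{6 \cdot 1}\right) - 13 = \left(-6 + \frac{1}{6} \cdot 1\right) - 13 = \left(-6 + \frac{1}{6}\right) - 13 = - \frac{35}{6} - 13 = - \frac{113}{6}$)
$o{\left(8,-2 - -3 \right)} \left(-17\right) = \left(- \frac{113}{6}\right) \left(-17\right) = \frac{1921}{6}$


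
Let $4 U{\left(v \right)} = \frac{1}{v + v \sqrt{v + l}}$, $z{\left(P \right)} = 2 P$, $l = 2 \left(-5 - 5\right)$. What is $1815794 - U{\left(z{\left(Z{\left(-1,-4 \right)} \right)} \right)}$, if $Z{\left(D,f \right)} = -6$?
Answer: $\frac{2876217697}{1584} - \frac{i \sqrt{2}}{396} \approx 1.8158 \cdot 10^{6} - 0.0035712 i$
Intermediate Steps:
$l = -20$ ($l = 2 \left(-10\right) = -20$)
$U{\left(v \right)} = \frac{1}{4 \left(v + v \sqrt{-20 + v}\right)}$ ($U{\left(v \right)} = \frac{1}{4 \left(v + v \sqrt{v - 20}\right)} = \frac{1}{4 \left(v + v \sqrt{-20 + v}\right)}$)
$1815794 - U{\left(z{\left(Z{\left(-1,-4 \right)} \right)} \right)} = 1815794 - \frac{1}{4 \cdot 2 \left(-6\right) \left(1 + \sqrt{-20 + 2 \left(-6\right)}\right)} = 1815794 - \frac{1}{4 \left(-12\right) \left(1 + \sqrt{-20 - 12}\right)} = 1815794 - \frac{1}{4} \left(- \frac{1}{12}\right) \frac{1}{1 + \sqrt{-32}} = 1815794 - \frac{1}{4} \left(- \frac{1}{12}\right) \frac{1}{1 + 4 i \sqrt{2}} = 1815794 - - \frac{1}{48 \left(1 + 4 i \sqrt{2}\right)} = 1815794 + \frac{1}{48 \left(1 + 4 i \sqrt{2}\right)}$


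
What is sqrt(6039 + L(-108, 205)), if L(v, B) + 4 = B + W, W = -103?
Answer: 19*sqrt(17) ≈ 78.339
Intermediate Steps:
L(v, B) = -107 + B (L(v, B) = -4 + (B - 103) = -4 + (-103 + B) = -107 + B)
sqrt(6039 + L(-108, 205)) = sqrt(6039 + (-107 + 205)) = sqrt(6039 + 98) = sqrt(6137) = 19*sqrt(17)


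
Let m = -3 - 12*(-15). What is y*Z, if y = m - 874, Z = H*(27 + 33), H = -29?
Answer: 1212780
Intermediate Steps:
m = 177 (m = -3 + 180 = 177)
Z = -1740 (Z = -29*(27 + 33) = -29*60 = -1740)
y = -697 (y = 177 - 874 = -697)
y*Z = -697*(-1740) = 1212780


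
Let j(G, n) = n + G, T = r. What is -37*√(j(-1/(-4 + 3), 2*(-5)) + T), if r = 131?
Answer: -37*√122 ≈ -408.68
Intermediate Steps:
T = 131
j(G, n) = G + n
-37*√(j(-1/(-4 + 3), 2*(-5)) + T) = -37*√((-1/(-4 + 3) + 2*(-5)) + 131) = -37*√((-1/(-1) - 10) + 131) = -37*√((-1*(-1) - 10) + 131) = -37*√((1 - 10) + 131) = -37*√(-9 + 131) = -37*√122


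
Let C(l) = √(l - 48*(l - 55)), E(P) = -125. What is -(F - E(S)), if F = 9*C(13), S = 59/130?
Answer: -125 - 9*√2029 ≈ -530.40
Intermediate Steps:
S = 59/130 (S = 59*(1/130) = 59/130 ≈ 0.45385)
C(l) = √(2640 - 47*l) (C(l) = √(l - 48*(-55 + l)) = √(l + (2640 - 48*l)) = √(2640 - 47*l))
F = 9*√2029 (F = 9*√(2640 - 47*13) = 9*√(2640 - 611) = 9*√2029 ≈ 405.40)
-(F - E(S)) = -(9*√2029 - 1*(-125)) = -(9*√2029 + 125) = -(125 + 9*√2029) = -125 - 9*√2029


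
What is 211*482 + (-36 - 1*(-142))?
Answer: 101808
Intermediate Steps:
211*482 + (-36 - 1*(-142)) = 101702 + (-36 + 142) = 101702 + 106 = 101808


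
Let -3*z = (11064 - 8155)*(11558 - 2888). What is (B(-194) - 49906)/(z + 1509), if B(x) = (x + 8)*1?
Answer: 50092/8405501 ≈ 0.0059594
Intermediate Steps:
B(x) = 8 + x (B(x) = (8 + x)*1 = 8 + x)
z = -8407010 (z = -(11064 - 8155)*(11558 - 2888)/3 = -2909*8670/3 = -⅓*25221030 = -8407010)
(B(-194) - 49906)/(z + 1509) = ((8 - 194) - 49906)/(-8407010 + 1509) = (-186 - 49906)/(-8405501) = -50092*(-1/8405501) = 50092/8405501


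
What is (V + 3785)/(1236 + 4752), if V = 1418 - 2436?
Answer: 2767/5988 ≈ 0.46209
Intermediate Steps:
V = -1018
(V + 3785)/(1236 + 4752) = (-1018 + 3785)/(1236 + 4752) = 2767/5988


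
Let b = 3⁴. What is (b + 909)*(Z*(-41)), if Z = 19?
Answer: -771210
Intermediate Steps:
b = 81
(b + 909)*(Z*(-41)) = (81 + 909)*(19*(-41)) = 990*(-779) = -771210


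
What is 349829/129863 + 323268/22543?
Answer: 49866747431/2927501609 ≈ 17.034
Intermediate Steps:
349829/129863 + 323268/22543 = 49866747431/2927501609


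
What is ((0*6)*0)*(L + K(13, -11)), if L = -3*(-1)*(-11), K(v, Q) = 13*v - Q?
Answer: 0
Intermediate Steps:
K(v, Q) = -Q + 13*v
L = -33 (L = 3*(-11) = -33)
((0*6)*0)*(L + K(13, -11)) = ((0*6)*0)*(-33 + (-1*(-11) + 13*13)) = (0*0)*(-33 + (11 + 169)) = 0*(-33 + 180) = 0*147 = 0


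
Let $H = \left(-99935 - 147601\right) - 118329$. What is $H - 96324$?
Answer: $-462189$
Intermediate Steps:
$H = -365865$ ($H = -247536 - 118329 = -365865$)
$H - 96324 = -365865 - 96324 = -462189$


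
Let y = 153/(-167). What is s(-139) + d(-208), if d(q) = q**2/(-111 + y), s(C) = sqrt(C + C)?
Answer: -3612544/9345 + I*sqrt(278) ≈ -386.58 + 16.673*I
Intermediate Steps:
y = -153/167 (y = 153*(-1/167) = -153/167 ≈ -0.91617)
s(C) = sqrt(2)*sqrt(C) (s(C) = sqrt(2*C) = sqrt(2)*sqrt(C))
d(q) = -167*q**2/18690 (d(q) = q**2/(-111 - 153/167) = q**2/(-18690/167) = -167*q**2/18690)
s(-139) + d(-208) = sqrt(2)*sqrt(-139) - 167/18690*(-208)**2 = sqrt(2)*(I*sqrt(139)) - 167/18690*43264 = I*sqrt(278) - 3612544/9345 = -3612544/9345 + I*sqrt(278)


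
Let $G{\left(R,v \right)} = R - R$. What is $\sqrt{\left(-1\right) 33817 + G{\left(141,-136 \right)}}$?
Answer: $i \sqrt{33817} \approx 183.89 i$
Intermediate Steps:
$G{\left(R,v \right)} = 0$
$\sqrt{\left(-1\right) 33817 + G{\left(141,-136 \right)}} = \sqrt{\left(-1\right) 33817 + 0} = \sqrt{-33817 + 0} = \sqrt{-33817} = i \sqrt{33817}$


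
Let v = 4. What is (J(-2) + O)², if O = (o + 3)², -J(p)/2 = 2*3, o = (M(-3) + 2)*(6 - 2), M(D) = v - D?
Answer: 2277081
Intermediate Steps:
M(D) = 4 - D
o = 36 (o = ((4 - 1*(-3)) + 2)*(6 - 2) = ((4 + 3) + 2)*4 = (7 + 2)*4 = 9*4 = 36)
J(p) = -12 (J(p) = -4*3 = -2*6 = -12)
O = 1521 (O = (36 + 3)² = 39² = 1521)
(J(-2) + O)² = (-12 + 1521)² = 1509² = 2277081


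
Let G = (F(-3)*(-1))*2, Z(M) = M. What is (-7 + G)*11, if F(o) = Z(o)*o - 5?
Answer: -165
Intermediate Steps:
F(o) = -5 + o² (F(o) = o*o - 5 = o² - 5 = -5 + o²)
G = -8 (G = ((-5 + (-3)²)*(-1))*2 = ((-5 + 9)*(-1))*2 = (4*(-1))*2 = -4*2 = -8)
(-7 + G)*11 = (-7 - 8)*11 = -15*11 = -165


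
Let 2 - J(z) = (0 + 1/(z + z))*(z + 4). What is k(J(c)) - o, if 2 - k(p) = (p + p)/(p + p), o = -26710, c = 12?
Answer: 26711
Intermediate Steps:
J(z) = 2 - (4 + z)/(2*z) (J(z) = 2 - (0 + 1/(z + z))*(z + 4) = 2 - (0 + 1/(2*z))*(4 + z) = 2 - 1/(2*z)*(4 + z) = 2 - (4 + z)/(2*z))
k(p) = 1 (k(p) = 2 - (p + p)/(p + p) = 2 - 2*p/(2*p) = 2 - 2*p*1/(2*p) = 2 - 1*1 = 2 - 1 = 1)
k(J(c)) - o = 1 - 1*(-26710) = 1 + 26710 = 26711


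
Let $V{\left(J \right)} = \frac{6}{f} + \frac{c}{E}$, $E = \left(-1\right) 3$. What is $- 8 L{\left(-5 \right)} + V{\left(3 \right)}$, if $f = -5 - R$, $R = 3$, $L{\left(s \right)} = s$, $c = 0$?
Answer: $\frac{157}{4} \approx 39.25$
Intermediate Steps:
$E = -3$
$f = -8$ ($f = -5 - 3 = -8$)
$V{\left(J \right)} = - \frac{3}{4}$ ($V{\left(J \right)} = \frac{6}{-8} + \frac{0}{-3} = 6 \left(- \frac{1}{8}\right) + 0 \left(- \frac{1}{3}\right) = - \frac{3}{4} + 0 = - \frac{3}{4}$)
$- 8 L{\left(-5 \right)} + V{\left(3 \right)} = \left(-8\right) \left(-5\right) - \frac{3}{4} = 40 - \frac{3}{4} = \frac{157}{4}$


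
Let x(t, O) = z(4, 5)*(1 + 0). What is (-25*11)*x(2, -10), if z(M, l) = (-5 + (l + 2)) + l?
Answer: -1925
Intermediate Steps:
z(M, l) = -3 + 2*l (z(M, l) = (-5 + (2 + l)) + l = (-3 + l) + l = -3 + 2*l)
x(t, O) = 7 (x(t, O) = (-3 + 2*5)*(1 + 0) = (-3 + 10)*1 = 7*1 = 7)
(-25*11)*x(2, -10) = -25*11*7 = -275*7 = -1925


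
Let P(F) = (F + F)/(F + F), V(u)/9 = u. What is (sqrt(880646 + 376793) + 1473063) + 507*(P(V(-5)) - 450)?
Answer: 1245420 + 17*sqrt(4351) ≈ 1.2465e+6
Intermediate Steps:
V(u) = 9*u
P(F) = 1 (P(F) = (2*F)/((2*F)) = (2*F)*(1/(2*F)) = 1)
(sqrt(880646 + 376793) + 1473063) + 507*(P(V(-5)) - 450) = (sqrt(880646 + 376793) + 1473063) + 507*(1 - 450) = (sqrt(1257439) + 1473063) + 507*(-449) = (17*sqrt(4351) + 1473063) - 227643 = (1473063 + 17*sqrt(4351)) - 227643 = 1245420 + 17*sqrt(4351)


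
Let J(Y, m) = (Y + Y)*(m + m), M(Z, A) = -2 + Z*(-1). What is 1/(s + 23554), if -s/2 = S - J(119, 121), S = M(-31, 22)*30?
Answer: 1/137006 ≈ 7.2989e-6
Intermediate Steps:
M(Z, A) = -2 - Z
J(Y, m) = 4*Y*m (J(Y, m) = (2*Y)*(2*m) = 4*Y*m)
S = 870 (S = (-2 - 1*(-31))*30 = (-2 + 31)*30 = 29*30 = 870)
s = 113452 (s = -2*(870 - 4*119*121) = -2*(870 - 1*57596) = -2*(870 - 57596) = -2*(-56726) = 113452)
1/(s + 23554) = 1/(113452 + 23554) = 1/137006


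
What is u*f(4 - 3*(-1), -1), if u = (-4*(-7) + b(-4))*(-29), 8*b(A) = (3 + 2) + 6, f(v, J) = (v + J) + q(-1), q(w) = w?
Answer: -34075/8 ≈ -4259.4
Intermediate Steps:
f(v, J) = -1 + J + v (f(v, J) = (v + J) - 1 = (J + v) - 1 = -1 + J + v)
b(A) = 11/8 (b(A) = ((3 + 2) + 6)/8 = (5 + 6)/8 = (1/8)*11 = 11/8)
u = -6815/8 (u = (-4*(-7) + 11/8)*(-29) = (28 + 11/8)*(-29) = (235/8)*(-29) = -6815/8 ≈ -851.88)
u*f(4 - 3*(-1), -1) = -6815*(-1 - 1 + (4 - 3*(-1)))/8 = -6815*(-1 - 1 + (4 + 3))/8 = -6815*(-1 - 1 + 7)/8 = -6815/8*5 = -34075/8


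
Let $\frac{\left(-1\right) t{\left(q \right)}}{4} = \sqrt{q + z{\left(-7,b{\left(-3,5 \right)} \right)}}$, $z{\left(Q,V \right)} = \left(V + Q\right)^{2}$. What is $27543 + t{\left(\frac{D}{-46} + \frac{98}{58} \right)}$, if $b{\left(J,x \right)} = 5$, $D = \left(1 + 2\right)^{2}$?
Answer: $27543 - \frac{2 \sqrt{9776886}}{667} \approx 27534.0$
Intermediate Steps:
$D = 9$ ($D = 3^{2} = 9$)
$z{\left(Q,V \right)} = \left(Q + V\right)^{2}$
$t{\left(q \right)} = - 4 \sqrt{4 + q}$ ($t{\left(q \right)} = - 4 \sqrt{q + \left(-7 + 5\right)^{2}} = - 4 \sqrt{q + \left(-2\right)^{2}} = - 4 \sqrt{q + 4} = - 4 \sqrt{4 + q}$)
$27543 + t{\left(\frac{D}{-46} + \frac{98}{58} \right)} = 27543 - 4 \sqrt{4 + \left(\frac{9}{-46} + \frac{98}{58}\right)} = 27543 - 4 \sqrt{4 + \left(9 \left(- \frac{1}{46}\right) + 98 \cdot \frac{1}{58}\right)} = 27543 - 4 \sqrt{4 + \left(- \frac{9}{46} + \frac{49}{29}\right)} = 27543 - 4 \sqrt{4 + \frac{1993}{1334}} = 27543 - 4 \sqrt{\frac{7329}{1334}} = 27543 - 4 \frac{\sqrt{9776886}}{1334} = 27543 - \frac{2 \sqrt{9776886}}{667}$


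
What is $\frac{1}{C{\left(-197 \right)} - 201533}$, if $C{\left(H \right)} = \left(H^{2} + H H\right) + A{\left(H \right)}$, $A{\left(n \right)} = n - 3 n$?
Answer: $- \frac{1}{123521} \approx -8.0958 \cdot 10^{-6}$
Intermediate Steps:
$A{\left(n \right)} = - 2 n$
$C{\left(H \right)} = - 2 H + 2 H^{2}$ ($C{\left(H \right)} = \left(H^{2} + H H\right) - 2 H = \left(H^{2} + H^{2}\right) - 2 H = 2 H^{2} - 2 H = - 2 H + 2 H^{2}$)
$\frac{1}{C{\left(-197 \right)} - 201533} = \frac{1}{2 \left(-197\right) \left(-1 - 197\right) - 201533} = \frac{1}{2 \left(-197\right) \left(-198\right) - 201533} = \frac{1}{78012 - 201533} = \frac{1}{-123521} = - \frac{1}{123521}$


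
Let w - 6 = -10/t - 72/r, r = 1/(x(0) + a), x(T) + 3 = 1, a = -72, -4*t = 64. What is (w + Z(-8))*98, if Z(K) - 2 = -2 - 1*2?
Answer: 2090389/4 ≈ 5.2260e+5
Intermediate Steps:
t = -16 (t = -¼*64 = -16)
x(T) = -2 (x(T) = -3 + 1 = -2)
r = -1/74 (r = 1/(-2 - 72) = 1/(-74) = -1/74 ≈ -0.013514)
w = 42677/8 (w = 6 + (-10/(-16) - 72/(-1/74)) = 6 + (-10*(-1/16) - 72*(-74)) = 6 + (5/8 + 5328) = 6 + 42629/8 = 42677/8 ≈ 5334.6)
Z(K) = -2 (Z(K) = 2 + (-2 - 1*2) = 2 + (-2 - 2) = 2 - 4 = -2)
(w + Z(-8))*98 = (42677/8 - 2)*98 = (42661/8)*98 = 2090389/4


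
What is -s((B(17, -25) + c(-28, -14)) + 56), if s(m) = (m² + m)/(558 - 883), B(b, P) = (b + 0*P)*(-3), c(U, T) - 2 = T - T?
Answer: 56/325 ≈ 0.17231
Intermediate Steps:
c(U, T) = 2 (c(U, T) = 2 + (T - T) = 2 + 0 = 2)
B(b, P) = -3*b (B(b, P) = (b + 0)*(-3) = b*(-3) = -3*b)
s(m) = -m/325 - m²/325 (s(m) = (m + m²)/(-325) = (m + m²)*(-1/325) = -m/325 - m²/325)
-s((B(17, -25) + c(-28, -14)) + 56) = -(-1)*((-3*17 + 2) + 56)*(1 + ((-3*17 + 2) + 56))/325 = -(-1)*((-51 + 2) + 56)*(1 + ((-51 + 2) + 56))/325 = -(-1)*(-49 + 56)*(1 + (-49 + 56))/325 = -(-1)*7*(1 + 7)/325 = -(-1)*7*8/325 = -1*(-56/325) = 56/325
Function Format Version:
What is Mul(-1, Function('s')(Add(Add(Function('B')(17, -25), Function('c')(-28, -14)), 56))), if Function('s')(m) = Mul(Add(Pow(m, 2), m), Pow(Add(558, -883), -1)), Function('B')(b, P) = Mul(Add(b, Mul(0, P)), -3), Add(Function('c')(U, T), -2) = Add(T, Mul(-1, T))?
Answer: Rational(56, 325) ≈ 0.17231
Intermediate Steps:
Function('c')(U, T) = 2 (Function('c')(U, T) = Add(2, Add(T, Mul(-1, T))) = Add(2, 0) = 2)
Function('B')(b, P) = Mul(-3, b) (Function('B')(b, P) = Mul(Add(b, 0), -3) = Mul(b, -3) = Mul(-3, b))
Function('s')(m) = Add(Mul(Rational(-1, 325), m), Mul(Rational(-1, 325), Pow(m, 2))) (Function('s')(m) = Mul(Add(m, Pow(m, 2)), Pow(-325, -1)) = Mul(Add(m, Pow(m, 2)), Rational(-1, 325)) = Add(Mul(Rational(-1, 325), m), Mul(Rational(-1, 325), Pow(m, 2))))
Mul(-1, Function('s')(Add(Add(Function('B')(17, -25), Function('c')(-28, -14)), 56))) = Mul(-1, Mul(Rational(-1, 325), Add(Add(Mul(-3, 17), 2), 56), Add(1, Add(Add(Mul(-3, 17), 2), 56)))) = Mul(-1, Mul(Rational(-1, 325), Add(Add(-51, 2), 56), Add(1, Add(Add(-51, 2), 56)))) = Mul(-1, Mul(Rational(-1, 325), Add(-49, 56), Add(1, Add(-49, 56)))) = Mul(-1, Mul(Rational(-1, 325), 7, Add(1, 7))) = Mul(-1, Mul(Rational(-1, 325), 7, 8)) = Mul(-1, Rational(-56, 325)) = Rational(56, 325)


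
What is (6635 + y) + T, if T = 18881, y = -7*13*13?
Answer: 24333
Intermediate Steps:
y = -1183 (y = -91*13 = -1183)
(6635 + y) + T = (6635 - 1183) + 18881 = 5452 + 18881 = 24333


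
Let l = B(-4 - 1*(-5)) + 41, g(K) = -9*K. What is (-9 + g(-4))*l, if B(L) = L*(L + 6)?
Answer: 1296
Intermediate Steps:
B(L) = L*(6 + L)
l = 48 (l = (-4 - 1*(-5))*(6 + (-4 - 1*(-5))) + 41 = (-4 + 5)*(6 + (-4 + 5)) + 41 = 1*(6 + 1) + 41 = 1*7 + 41 = 7 + 41 = 48)
(-9 + g(-4))*l = (-9 - 9*(-4))*48 = (-9 + 36)*48 = 27*48 = 1296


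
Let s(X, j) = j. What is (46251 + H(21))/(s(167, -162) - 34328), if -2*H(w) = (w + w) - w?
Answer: -92481/68980 ≈ -1.3407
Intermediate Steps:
H(w) = -w/2 (H(w) = -((w + w) - w)/2 = -(2*w - w)/2 = -w/2)
(46251 + H(21))/(s(167, -162) - 34328) = (46251 - 1/2*21)/(-162 - 34328) = (46251 - 21/2)/(-34490) = (92481/2)*(-1/34490) = -92481/68980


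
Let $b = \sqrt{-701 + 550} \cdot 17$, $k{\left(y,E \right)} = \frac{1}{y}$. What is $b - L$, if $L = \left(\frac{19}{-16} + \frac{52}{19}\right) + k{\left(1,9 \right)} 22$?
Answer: $- \frac{7159}{304} + 17 i \sqrt{151} \approx -23.549 + 208.9 i$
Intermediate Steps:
$L = \frac{7159}{304}$ ($L = \left(\frac{19}{-16} + \frac{52}{19}\right) + 1^{-1} \cdot 22 = \left(19 \left(- \frac{1}{16}\right) + 52 \cdot \frac{1}{19}\right) + 1 \cdot 22 = \left(- \frac{19}{16} + \frac{52}{19}\right) + 22 = \frac{471}{304} + 22 = \frac{7159}{304} \approx 23.549$)
$b = 17 i \sqrt{151}$ ($b = \sqrt{-151} \cdot 17 = i \sqrt{151} \cdot 17 = 17 i \sqrt{151} \approx 208.9 i$)
$b - L = 17 i \sqrt{151} - \frac{7159}{304} = - \frac{7159}{304} + 17 i \sqrt{151}$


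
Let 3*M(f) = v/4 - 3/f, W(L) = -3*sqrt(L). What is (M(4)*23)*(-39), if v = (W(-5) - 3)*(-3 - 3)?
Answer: -4485/4 - 2691*I*sqrt(5)/2 ≈ -1121.3 - 3008.6*I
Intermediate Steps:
v = 18 + 18*I*sqrt(5) (v = (-3*I*sqrt(5) - 3)*(-3 - 3) = (-3*I*sqrt(5) - 3)*(-6) = (-3 - 3*I*sqrt(5))*(-6) = 18 + 18*I*sqrt(5) ≈ 18.0 + 40.249*I)
M(f) = 3/2 - 1/f + 3*I*sqrt(5)/2 (M(f) = ((18 + 18*I*sqrt(5))/4 - 3/f)/3 = ((18 + 18*I*sqrt(5))*(1/4) - 3/f)/3 = ((9/2 + 9*I*sqrt(5)/2) - 3/f)/3 = (9/2 - 3/f + 9*I*sqrt(5)/2)/3 = 3/2 - 1/f + 3*I*sqrt(5)/2)
(M(4)*23)*(-39) = (((1/2)*(-2 + 3*4*(1 + I*sqrt(5)))/4)*23)*(-39) = (((1/2)*(1/4)*(-2 + (12 + 12*I*sqrt(5))))*23)*(-39) = (((1/2)*(1/4)*(10 + 12*I*sqrt(5)))*23)*(-39) = ((5/4 + 3*I*sqrt(5)/2)*23)*(-39) = (115/4 + 69*I*sqrt(5)/2)*(-39) = -4485/4 - 2691*I*sqrt(5)/2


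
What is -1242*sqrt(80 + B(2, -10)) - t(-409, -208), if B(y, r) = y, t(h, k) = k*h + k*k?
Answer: -128336 - 1242*sqrt(82) ≈ -1.3958e+5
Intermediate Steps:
t(h, k) = k**2 + h*k (t(h, k) = h*k + k**2 = k**2 + h*k)
-1242*sqrt(80 + B(2, -10)) - t(-409, -208) = -1242*sqrt(80 + 2) - (-208)*(-409 - 208) = -1242*sqrt(82) - (-208)*(-617) = -1242*sqrt(82) - 1*128336 = -1242*sqrt(82) - 128336 = -128336 - 1242*sqrt(82)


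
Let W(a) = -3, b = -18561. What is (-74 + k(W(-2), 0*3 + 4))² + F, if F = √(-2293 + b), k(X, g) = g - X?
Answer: 4489 + I*√20854 ≈ 4489.0 + 144.41*I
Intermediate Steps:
F = I*√20854 (F = √(-2293 - 18561) = √(-20854) = I*√20854 ≈ 144.41*I)
(-74 + k(W(-2), 0*3 + 4))² + F = (-74 + ((0*3 + 4) - 1*(-3)))² + I*√20854 = (-74 + ((0 + 4) + 3))² + I*√20854 = (-74 + (4 + 3))² + I*√20854 = (-74 + 7)² + I*√20854 = (-67)² + I*√20854 = 4489 + I*√20854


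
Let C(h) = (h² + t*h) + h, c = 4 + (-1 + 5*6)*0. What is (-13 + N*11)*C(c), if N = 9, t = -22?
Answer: -5848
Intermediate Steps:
c = 4 (c = 4 + (-1 + 30)*0 = 4 + 29*0 = 4 + 0 = 4)
C(h) = h² - 21*h (C(h) = (h² - 22*h) + h = h² - 21*h)
(-13 + N*11)*C(c) = (-13 + 9*11)*(4*(-21 + 4)) = (-13 + 99)*(4*(-17)) = 86*(-68) = -5848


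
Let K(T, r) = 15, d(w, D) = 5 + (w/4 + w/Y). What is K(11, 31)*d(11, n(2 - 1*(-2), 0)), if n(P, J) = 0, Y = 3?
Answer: 685/4 ≈ 171.25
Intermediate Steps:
d(w, D) = 5 + 7*w/12 (d(w, D) = 5 + (w/4 + w/3) = 5 + 7*w/12)
K(11, 31)*d(11, n(2 - 1*(-2), 0)) = 15*(5 + (7/12)*11) = 15*(5 + 77/12) = 15*(137/12) = 685/4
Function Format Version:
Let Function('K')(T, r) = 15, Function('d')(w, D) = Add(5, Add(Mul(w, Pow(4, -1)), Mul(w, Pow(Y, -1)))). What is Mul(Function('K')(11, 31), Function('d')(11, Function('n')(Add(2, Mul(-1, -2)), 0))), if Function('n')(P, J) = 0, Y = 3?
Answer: Rational(685, 4) ≈ 171.25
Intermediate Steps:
Function('d')(w, D) = Add(5, Mul(Rational(7, 12), w)) (Function('d')(w, D) = Add(5, Add(Mul(w, Pow(4, -1)), Mul(w, Pow(3, -1)))) = Add(5, Add(Mul(w, Rational(1, 4)), Mul(w, Rational(1, 3)))) = Add(5, Add(Mul(Rational(1, 4), w), Mul(Rational(1, 3), w))) = Add(5, Mul(Rational(7, 12), w)))
Mul(Function('K')(11, 31), Function('d')(11, Function('n')(Add(2, Mul(-1, -2)), 0))) = Mul(15, Add(5, Mul(Rational(7, 12), 11))) = Mul(15, Add(5, Rational(77, 12))) = Mul(15, Rational(137, 12)) = Rational(685, 4)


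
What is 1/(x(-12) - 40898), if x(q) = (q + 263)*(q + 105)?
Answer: -1/17555 ≈ -5.6964e-5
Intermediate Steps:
x(q) = (105 + q)*(263 + q) (x(q) = (263 + q)*(105 + q) = (105 + q)*(263 + q))
1/(x(-12) - 40898) = 1/((27615 + (-12)² + 368*(-12)) - 40898) = 1/((27615 + 144 - 4416) - 40898) = 1/(23343 - 40898) = 1/(-17555) = -1/17555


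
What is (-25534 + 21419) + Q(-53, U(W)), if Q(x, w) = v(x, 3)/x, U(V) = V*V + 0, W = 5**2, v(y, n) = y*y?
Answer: -4168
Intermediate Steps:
v(y, n) = y**2
W = 25
U(V) = V**2 (U(V) = V**2 + 0 = V**2)
Q(x, w) = x (Q(x, w) = x**2/x = x)
(-25534 + 21419) + Q(-53, U(W)) = (-25534 + 21419) - 53 = -4115 - 53 = -4168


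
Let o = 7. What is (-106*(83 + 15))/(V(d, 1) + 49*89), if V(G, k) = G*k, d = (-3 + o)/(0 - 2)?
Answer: -10388/4359 ≈ -2.3831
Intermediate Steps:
d = -2 (d = (-3 + 7)/(0 - 2) = 4/(-2) = 4*(-1/2) = -2)
(-106*(83 + 15))/(V(d, 1) + 49*89) = (-106*(83 + 15))/(-2*1 + 49*89) = (-106*98)/(-2 + 4361) = -10388/4359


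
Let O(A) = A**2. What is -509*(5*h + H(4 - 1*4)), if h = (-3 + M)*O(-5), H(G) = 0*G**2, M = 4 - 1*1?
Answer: 0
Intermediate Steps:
M = 3 (M = 4 - 1 = 3)
H(G) = 0
h = 0 (h = (-3 + 3)*(-5)**2 = 0*25 = 0)
-509*(5*h + H(4 - 1*4)) = -509*(5*0 + 0) = -509*(0 + 0) = -509*0 = 0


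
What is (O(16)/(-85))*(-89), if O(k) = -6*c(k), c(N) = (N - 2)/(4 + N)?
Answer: -1869/425 ≈ -4.3976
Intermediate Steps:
c(N) = (-2 + N)/(4 + N)
O(k) = -6*(-2 + k)/(4 + k)
(O(16)/(-85))*(-89) = ((6*(2 - 1*16)/(4 + 16))/(-85))*(-89) = ((6*(2 - 16)/20)*(-1/85))*(-89) = ((6*(1/20)*(-14))*(-1/85))*(-89) = -21/5*(-1/85)*(-89) = (21/425)*(-89) = -1869/425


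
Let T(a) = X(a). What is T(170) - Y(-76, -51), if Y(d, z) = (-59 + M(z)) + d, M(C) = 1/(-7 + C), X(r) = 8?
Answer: 8295/58 ≈ 143.02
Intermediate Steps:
T(a) = 8
Y(d, z) = -59 + d + 1/(-7 + z) (Y(d, z) = (-59 + 1/(-7 + z)) + d = -59 + d + 1/(-7 + z))
T(170) - Y(-76, -51) = 8 - (1 + (-59 - 76)*(-7 - 51))/(-7 - 51) = 8 - (1 - 135*(-58))/(-58) = 8 - (-1)*(1 + 7830)/58 = 8 - (-1)*7831/58 = 8 - 1*(-7831/58) = 8 + 7831/58 = 8295/58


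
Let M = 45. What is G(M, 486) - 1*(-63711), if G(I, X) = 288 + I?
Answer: 64044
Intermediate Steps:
G(M, 486) - 1*(-63711) = (288 + 45) - 1*(-63711) = 333 + 63711 = 64044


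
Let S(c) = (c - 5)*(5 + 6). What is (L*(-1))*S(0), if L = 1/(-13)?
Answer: -55/13 ≈ -4.2308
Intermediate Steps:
S(c) = -55 + 11*c (S(c) = (-5 + c)*11 = -55 + 11*c)
L = -1/13 ≈ -0.076923
(L*(-1))*S(0) = (-1/13*(-1))*(-55 + 11*0) = (-55 + 0)/13 = (1/13)*(-55) = -55/13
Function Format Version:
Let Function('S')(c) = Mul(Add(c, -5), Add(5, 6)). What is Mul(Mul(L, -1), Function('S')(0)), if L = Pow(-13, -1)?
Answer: Rational(-55, 13) ≈ -4.2308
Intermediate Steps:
Function('S')(c) = Add(-55, Mul(11, c)) (Function('S')(c) = Mul(Add(-5, c), 11) = Add(-55, Mul(11, c)))
L = Rational(-1, 13) ≈ -0.076923
Mul(Mul(L, -1), Function('S')(0)) = Mul(Mul(Rational(-1, 13), -1), Add(-55, Mul(11, 0))) = Mul(Rational(1, 13), Add(-55, 0)) = Mul(Rational(1, 13), -55) = Rational(-55, 13)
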